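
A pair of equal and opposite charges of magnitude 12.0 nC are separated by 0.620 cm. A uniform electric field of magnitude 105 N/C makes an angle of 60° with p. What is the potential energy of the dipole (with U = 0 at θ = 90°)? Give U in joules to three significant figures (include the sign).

U ≈ -3.91×10⁻⁹ J

Dipole moment p = qd = (1.20×10⁻⁸ C)(0.00620 m) = 7.44×10⁻¹¹ C·m.
U = −p·E = −pE cosθ.
U = −(7.44×10⁻¹¹)(105)·cos60° = -3.906×10⁻⁹ J.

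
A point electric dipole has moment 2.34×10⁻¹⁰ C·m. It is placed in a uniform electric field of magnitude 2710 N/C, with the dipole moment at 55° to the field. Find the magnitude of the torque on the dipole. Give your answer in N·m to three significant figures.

Torque on an electric dipole: τ = pE sinθ.
τ = (2.34×10⁻¹⁰)(2710)·sin55° = 5.195×10⁻⁷ N·m.

τ ≈ 5.19×10⁻⁷ N·m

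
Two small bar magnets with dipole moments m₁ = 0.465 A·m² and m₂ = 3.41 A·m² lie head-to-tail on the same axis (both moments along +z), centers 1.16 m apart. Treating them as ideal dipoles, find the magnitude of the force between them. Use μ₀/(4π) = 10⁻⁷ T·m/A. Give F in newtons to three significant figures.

F ≈ 5.25×10⁻⁷ N

On-axis B of dipole 1: B = (μ₀/4π)·2m₁/r³. Force on dipole 2: F = m₂·dB/dr.
dB/dr = −(μ₀/4π)·6m₁/r⁴, so |F| = (μ₀/4π)·6m₁m₂/r⁴.
F = 6(10⁻⁷)(0.465)(3.41)/(1.16)⁴ = 5.254×10⁻⁷ N.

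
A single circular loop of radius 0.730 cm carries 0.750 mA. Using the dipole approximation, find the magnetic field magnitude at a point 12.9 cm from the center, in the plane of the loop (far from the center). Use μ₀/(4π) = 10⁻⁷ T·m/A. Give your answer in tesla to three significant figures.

B ≈ 5.85×10⁻¹² T

Magnetic moment m = IA = Iπa² = (7.50×10⁻⁴)·π·(0.00730)² = 1.256×10⁻⁷ A·m².
In the equatorial plane B = (μ₀/4π)·m/r³ (half the axial value).
B = (10⁻⁷)·(1.256×10⁻⁷) / (0.129)³ = 5.851×10⁻¹² T.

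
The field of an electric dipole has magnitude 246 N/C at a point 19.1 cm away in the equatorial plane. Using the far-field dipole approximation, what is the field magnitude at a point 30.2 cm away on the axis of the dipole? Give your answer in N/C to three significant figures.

E ≈ 124 N/C

Dipole fields scale as 1/r³ in the far field.
The axial field is twice the equatorial field at the same r, so the geometry factor is 2/1.
E₂ = E₁ · (2/1) · (r₁/r₂)³ = 246 · 2 · (19.1/30.2)³.
(r₁/r₂)³ = (0.6325)³ = 0.253.
E₂ ≈ 124.5 N/C.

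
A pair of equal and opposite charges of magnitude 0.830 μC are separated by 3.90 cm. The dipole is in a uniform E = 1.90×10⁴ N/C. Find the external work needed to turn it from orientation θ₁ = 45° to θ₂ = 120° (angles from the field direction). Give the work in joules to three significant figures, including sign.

Dipole moment p = qd = (8.30×10⁻⁷ C)(0.0390 m) = 3.237×10⁻⁸ C·m.
W_ext = ΔU = U(θ₂) − U(θ₁) = −pE cosθ₂ − (−pE cosθ₁) = pE(cosθ₁ − cosθ₂).
W = (3.237×10⁻⁸)(1.90×10⁴)·(cos45° − cos120°) = (6.150×10⁻⁴)·(+1.2071) = 7.424×10⁻⁴ J.

W ≈ 7.42×10⁻⁴ J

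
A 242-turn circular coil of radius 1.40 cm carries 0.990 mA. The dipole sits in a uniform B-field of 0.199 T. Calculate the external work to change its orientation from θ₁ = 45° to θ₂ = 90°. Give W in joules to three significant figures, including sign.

W ≈ 2.08×10⁻⁵ J

m = NIA = NIπa² = 242·(9.90×10⁻⁴)·π·(0.0140)² = 1.475×10⁻⁴ A·m².
W_ext = ΔU = −mB cosθ₂ + mB cosθ₁ = mB(cosθ₁ − cosθ₂).
W = (1.475×10⁻⁴)(0.199)·(cos45° − cos90°) = (2.935×10⁻⁵)·(+0.7071) = 2.076×10⁻⁵ J.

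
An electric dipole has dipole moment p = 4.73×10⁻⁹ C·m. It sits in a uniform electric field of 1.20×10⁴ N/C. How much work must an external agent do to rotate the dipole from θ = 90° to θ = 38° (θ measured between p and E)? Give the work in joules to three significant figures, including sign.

W_ext = ΔU = U(θ₂) − U(θ₁) = −pE cosθ₂ − (−pE cosθ₁) = pE(cosθ₁ − cosθ₂).
W = (4.73×10⁻⁹)(1.20×10⁴)·(cos90° − cos38°) = (5.676×10⁻⁵)·(-0.7880) = -4.473×10⁻⁵ J.

W ≈ -4.47×10⁻⁵ J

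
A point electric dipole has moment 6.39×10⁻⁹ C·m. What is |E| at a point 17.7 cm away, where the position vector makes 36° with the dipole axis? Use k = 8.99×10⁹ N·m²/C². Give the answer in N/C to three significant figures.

At angle θ the dipole field magnitude is E = (kp/r³)·√(1 + 3cos²θ).
kp/r³ = (8.99×10⁹)(6.39×10⁻⁹) / (0.177)³ = 1.036×10⁴ N/C.
√(1 + 3cos²36°) = √(1 + 3·0.6545) = √2.9635 ≈ 1.7215.
E ≈ 1.036×10⁴ × 1.721 = 1.783×10⁴ N/C.

E ≈ 1.78×10⁴ N/C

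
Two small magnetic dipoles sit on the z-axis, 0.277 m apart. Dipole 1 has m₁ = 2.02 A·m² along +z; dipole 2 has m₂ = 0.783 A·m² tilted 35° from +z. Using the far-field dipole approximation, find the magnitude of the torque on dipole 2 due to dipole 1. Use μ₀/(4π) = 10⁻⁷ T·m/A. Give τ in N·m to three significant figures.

τ ≈ 8.54×10⁻⁶ N·m

Dipole B is on the axis of dipole A, so B₁ there is axial: B₁ = (μ₀/4π)·2m₁/r³ along +z.
B₁ = 2(10⁻⁷)(2.02)/(0.277)³ = 1.901×10⁻⁵ T.
τ = m₂ B₁ sinθ.
τ = (0.783)(1.901×10⁻⁵)·sin35° = 8.537×10⁻⁶ N·m.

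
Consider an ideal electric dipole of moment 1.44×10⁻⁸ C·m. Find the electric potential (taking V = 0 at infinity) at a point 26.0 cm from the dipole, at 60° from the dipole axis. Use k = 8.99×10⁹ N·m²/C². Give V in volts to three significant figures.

The dipole potential is V = kp cosθ / r².
V = (8.99×10⁹)(1.44×10⁻⁸)·cos60° / (0.260)² = 957.5 V.

V ≈ 958 V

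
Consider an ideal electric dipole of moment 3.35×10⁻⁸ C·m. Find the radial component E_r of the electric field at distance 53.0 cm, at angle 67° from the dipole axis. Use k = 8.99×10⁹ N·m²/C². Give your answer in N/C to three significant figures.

E_r ≈ 1580 N/C

For a dipole, E_r = (2kp cosθ)/r³.
kp/r³ = (8.99×10⁹)(3.35×10⁻⁸)/(0.530)³ = 2023 N/C.
E_r = 2·2023·cos67° = 1581 N/C.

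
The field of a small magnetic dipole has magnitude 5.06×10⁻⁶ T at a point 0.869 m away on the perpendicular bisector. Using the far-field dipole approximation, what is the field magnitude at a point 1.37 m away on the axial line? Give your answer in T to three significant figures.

Dipole fields scale as 1/r³ in the far field.
The axial field is twice the equatorial field at the same r, so the geometry factor is 2/1.
B₂ = B₁ · (2/1) · (r₁/r₂)³ = 5.06×10⁻⁶ · 2 · (0.869/1.37)³.
(r₁/r₂)³ = (0.6343)³ = 0.2552.
B₂ ≈ 2.583×10⁻⁶ T.

B ≈ 2.58×10⁻⁶ T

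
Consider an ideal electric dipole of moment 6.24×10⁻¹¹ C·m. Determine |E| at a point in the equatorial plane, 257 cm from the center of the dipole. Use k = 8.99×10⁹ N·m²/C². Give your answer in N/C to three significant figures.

E ≈ 0.0330 N/C

On the perpendicular bisector E = kp/r³ (half the axial value at the same distance).
E = (8.99×10⁹)(6.24×10⁻¹¹) / (2.57)³ = 0.03305 N/C.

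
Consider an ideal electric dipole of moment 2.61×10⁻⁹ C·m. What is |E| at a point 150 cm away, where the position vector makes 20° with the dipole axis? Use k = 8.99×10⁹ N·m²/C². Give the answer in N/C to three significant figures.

E ≈ 13.3 N/C

At angle θ the dipole field magnitude is E = (kp/r³)·√(1 + 3cos²θ).
kp/r³ = (8.99×10⁹)(2.61×10⁻⁹) / (1.50)³ = 6.952 N/C.
√(1 + 3cos²20°) = √(1 + 3·0.8830) = √3.6491 ≈ 1.9103.
E ≈ 6.952 × 1.910 = 13.28 N/C.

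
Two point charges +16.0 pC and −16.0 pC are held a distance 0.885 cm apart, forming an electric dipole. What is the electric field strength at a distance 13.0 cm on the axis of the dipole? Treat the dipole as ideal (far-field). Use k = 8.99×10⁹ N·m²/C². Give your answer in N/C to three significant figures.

Dipole moment p = qd = (1.60×10⁻¹¹ C)(0.00885 m) = 1.416×10⁻¹³ C·m.
On the dipole axis E = 2kp/r³.
E = 2·(8.99×10⁹)(1.416×10⁻¹³) / (0.130)³ = 1.159 N/C.

E ≈ 1.16 N/C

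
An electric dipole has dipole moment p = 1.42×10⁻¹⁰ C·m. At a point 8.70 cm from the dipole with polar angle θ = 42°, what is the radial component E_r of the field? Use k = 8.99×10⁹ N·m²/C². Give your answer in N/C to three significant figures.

E_r ≈ 2880 N/C

For a dipole, E_r = (2kp cosθ)/r³.
kp/r³ = (8.99×10⁹)(1.42×10⁻¹⁰)/(0.0870)³ = 1939 N/C.
E_r = 2·1939·cos42° = 2881 N/C.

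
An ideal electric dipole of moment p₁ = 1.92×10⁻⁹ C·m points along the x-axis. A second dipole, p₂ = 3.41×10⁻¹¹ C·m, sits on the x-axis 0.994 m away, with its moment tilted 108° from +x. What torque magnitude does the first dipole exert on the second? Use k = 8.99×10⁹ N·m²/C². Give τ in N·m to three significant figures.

τ ≈ 1.14×10⁻⁹ N·m

The second dipole sits on the axis of the first, so the field there is axial: E₁ = 2kp₁/r³ along +x.
E₁ = 2(8.99×10⁹)(1.92×10⁻⁹)/(0.994)³ = 35.15 N/C.
Torque on the second dipole: τ = p₂ E₁ sinθ.
τ = (3.41×10⁻¹¹)(35.15)·sin108° = 1.140×10⁻⁹ N·m.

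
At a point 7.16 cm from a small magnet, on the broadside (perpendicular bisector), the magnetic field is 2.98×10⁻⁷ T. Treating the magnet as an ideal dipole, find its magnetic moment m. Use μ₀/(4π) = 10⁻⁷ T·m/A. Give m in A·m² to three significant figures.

In the equatorial plane B = (μ₀/4π)·m/r³, so m = Br³·4π/(μ₀).
m = (2.98×10⁻⁷)·(0.0716)³ / (10⁻⁷) = 0.001094 A·m².

m ≈ 0.00109 A·m²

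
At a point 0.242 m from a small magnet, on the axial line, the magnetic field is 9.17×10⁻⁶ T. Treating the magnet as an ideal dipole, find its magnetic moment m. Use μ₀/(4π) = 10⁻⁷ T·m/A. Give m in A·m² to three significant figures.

On axis B = (μ₀/4π)·2m/r³, so m = Br³·4π/(μ₀·2).
m = (9.17×10⁻⁶)·(0.242)³ / (2·10⁻⁷) = 0.6498 A·m².

m ≈ 0.650 A·m²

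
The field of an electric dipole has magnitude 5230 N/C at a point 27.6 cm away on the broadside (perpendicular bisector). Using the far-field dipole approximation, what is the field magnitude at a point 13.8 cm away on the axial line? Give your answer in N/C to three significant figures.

E ≈ 8.37×10⁴ N/C

Dipole fields scale as 1/r³ in the far field.
The axial field is twice the equatorial field at the same r, so the geometry factor is 2/1.
E₂ = E₁ · (2/1) · (r₁/r₂)³ = 5230 · 2 · (27.6/13.8)³.
(r₁/r₂)³ = (2)³ = 8.
E₂ ≈ 8.368×10⁴ N/C.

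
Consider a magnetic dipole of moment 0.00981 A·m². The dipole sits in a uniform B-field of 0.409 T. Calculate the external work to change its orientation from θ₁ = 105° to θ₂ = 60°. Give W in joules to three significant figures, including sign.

W ≈ -0.00304 J

W_ext = ΔU = −mB cosθ₂ + mB cosθ₁ = mB(cosθ₁ − cosθ₂).
W = (0.00981)(0.409)·(cos105° − cos60°) = (0.004012)·(-0.7588) = -0.003045 J.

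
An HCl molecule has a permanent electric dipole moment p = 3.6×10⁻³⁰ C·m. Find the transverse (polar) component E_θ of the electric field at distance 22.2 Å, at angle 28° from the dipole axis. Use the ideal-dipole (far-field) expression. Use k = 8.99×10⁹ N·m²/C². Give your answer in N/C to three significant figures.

E_θ ≈ 1.39×10⁶ N/C

For a dipole, E_θ = (kp sinθ)/r³.
kp/r³ = (8.99×10⁹)(3.60×10⁻³⁰)/(2.22×10⁻⁹)³ = 2.958×10⁶ N/C.
E_θ = 2.958×10⁶·sin28° = 1.389×10⁶ N/C.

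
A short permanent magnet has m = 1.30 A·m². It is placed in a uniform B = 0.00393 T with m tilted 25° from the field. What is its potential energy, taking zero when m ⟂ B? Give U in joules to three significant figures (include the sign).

U ≈ -0.00463 J

U = −m·B = −mB cosθ.
U = −(1.30)(0.00393)·cos25° = -0.004630 J.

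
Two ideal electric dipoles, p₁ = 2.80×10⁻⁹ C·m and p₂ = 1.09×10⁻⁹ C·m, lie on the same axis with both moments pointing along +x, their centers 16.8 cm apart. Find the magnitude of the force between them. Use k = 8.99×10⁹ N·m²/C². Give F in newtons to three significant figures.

F ≈ 2.07×10⁻⁴ N

On-axis field of dipole 1 at distance r: E = 2kp₁/r³. Force on dipole 2 is F = p₂·dE/dr (gradient along axis).
dE/dr = −6kp₁/r⁴, so |F| = 6kp₁p₂/r⁴ (attractive for aligned moments).
F = 6(8.99×10⁹)(2.80×10⁻⁹)(1.09×10⁻⁹)/(0.168)⁴ = 2.067×10⁻⁴ N.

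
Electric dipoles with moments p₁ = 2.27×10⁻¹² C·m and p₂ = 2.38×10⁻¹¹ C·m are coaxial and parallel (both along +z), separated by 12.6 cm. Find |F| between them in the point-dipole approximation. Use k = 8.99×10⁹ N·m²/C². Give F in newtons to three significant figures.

F ≈ 1.16×10⁻⁸ N

On-axis field of dipole 1 at distance r: E = 2kp₁/r³. Force on dipole 2 is F = p₂·dE/dr (gradient along axis).
dE/dr = −6kp₁/r⁴, so |F| = 6kp₁p₂/r⁴ (attractive for aligned moments).
F = 6(8.99×10⁹)(2.27×10⁻¹²)(2.38×10⁻¹¹)/(0.126)⁴ = 1.156×10⁻⁸ N.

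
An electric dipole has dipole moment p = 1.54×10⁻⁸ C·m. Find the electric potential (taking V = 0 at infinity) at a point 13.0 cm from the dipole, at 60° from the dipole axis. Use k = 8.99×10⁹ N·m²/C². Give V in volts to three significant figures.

V ≈ 4100 V

The dipole potential is V = kp cosθ / r².
V = (8.99×10⁹)(1.54×10⁻⁸)·cos60° / (0.130)² = 4096 V.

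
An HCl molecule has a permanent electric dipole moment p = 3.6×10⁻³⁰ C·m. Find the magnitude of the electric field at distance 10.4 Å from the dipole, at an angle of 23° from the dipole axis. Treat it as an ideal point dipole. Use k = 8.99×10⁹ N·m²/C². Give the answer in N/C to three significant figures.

At angle θ the dipole field magnitude is E = (kp/r³)·√(1 + 3cos²θ).
kp/r³ = (8.99×10⁹)(3.60×10⁻³⁰) / (1.04×10⁻⁹)³ = 2.877×10⁷ N/C.
√(1 + 3cos²23°) = √(1 + 3·0.8473) = √3.5420 ≈ 1.8820.
E ≈ 2.877×10⁷ × 1.882 = 5.415×10⁷ N/C.

E ≈ 5.41×10⁷ N/C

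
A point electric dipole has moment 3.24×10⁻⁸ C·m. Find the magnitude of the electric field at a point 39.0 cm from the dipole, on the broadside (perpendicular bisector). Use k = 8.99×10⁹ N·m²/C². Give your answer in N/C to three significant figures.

E ≈ 4910 N/C

On the perpendicular bisector E = kp/r³ (half the axial value at the same distance).
E = (8.99×10⁹)(3.24×10⁻⁸) / (0.390)³ = 4910 N/C.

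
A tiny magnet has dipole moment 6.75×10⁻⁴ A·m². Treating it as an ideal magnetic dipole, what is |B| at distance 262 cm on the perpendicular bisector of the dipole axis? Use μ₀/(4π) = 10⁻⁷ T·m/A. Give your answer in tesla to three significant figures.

In the equatorial plane B = (μ₀/4π)·m/r³ (half the axial value).
B = (10⁻⁷)·(6.75×10⁻⁴) / (2.62)³ = 3.753×10⁻¹² T.

B ≈ 3.75×10⁻¹² T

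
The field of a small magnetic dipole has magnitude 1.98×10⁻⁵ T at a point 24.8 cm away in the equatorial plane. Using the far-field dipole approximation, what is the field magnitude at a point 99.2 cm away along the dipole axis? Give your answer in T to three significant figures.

B ≈ 6.19×10⁻⁷ T

Dipole fields scale as 1/r³ in the far field.
The axial field is twice the equatorial field at the same r, so the geometry factor is 2/1.
B₂ = B₁ · (2/1) · (r₁/r₂)³ = 1.98×10⁻⁵ · 2 · (24.8/99.2)³.
(r₁/r₂)³ = (0.25)³ = 0.01562.
B₂ ≈ 6.188×10⁻⁷ T.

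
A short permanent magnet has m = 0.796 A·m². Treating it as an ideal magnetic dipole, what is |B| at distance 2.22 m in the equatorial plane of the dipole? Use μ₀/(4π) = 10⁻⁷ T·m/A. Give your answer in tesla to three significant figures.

In the equatorial plane B = (μ₀/4π)·m/r³ (half the axial value).
B = (10⁻⁷)·(0.796) / (2.22)³ = 7.275×10⁻⁹ T.

B ≈ 7.28×10⁻⁹ T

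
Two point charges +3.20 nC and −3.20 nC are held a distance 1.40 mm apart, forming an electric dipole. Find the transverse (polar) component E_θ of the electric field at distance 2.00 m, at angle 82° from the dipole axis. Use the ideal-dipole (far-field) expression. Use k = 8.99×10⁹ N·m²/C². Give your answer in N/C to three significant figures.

E_θ ≈ 0.00499 N/C

Dipole moment p = qd = (3.20×10⁻⁹ C)(0.00140 m) = 4.48×10⁻¹² C·m.
For a dipole, E_θ = (kp sinθ)/r³.
kp/r³ = (8.99×10⁹)(4.48×10⁻¹²)/(2.00)³ = 0.005034 N/C.
E_θ = 0.005034·sin82° = 0.004985 N/C.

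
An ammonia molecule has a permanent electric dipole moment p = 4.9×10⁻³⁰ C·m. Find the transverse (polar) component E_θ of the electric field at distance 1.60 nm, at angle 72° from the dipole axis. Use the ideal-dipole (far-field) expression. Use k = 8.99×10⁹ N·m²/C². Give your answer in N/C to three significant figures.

E_θ ≈ 1.02×10⁷ N/C

For a dipole, E_θ = (kp sinθ)/r³.
kp/r³ = (8.99×10⁹)(4.90×10⁻³⁰)/(1.60×10⁻⁹)³ = 1.075×10⁷ N/C.
E_θ = 1.075×10⁷·sin72° = 1.023×10⁷ N/C.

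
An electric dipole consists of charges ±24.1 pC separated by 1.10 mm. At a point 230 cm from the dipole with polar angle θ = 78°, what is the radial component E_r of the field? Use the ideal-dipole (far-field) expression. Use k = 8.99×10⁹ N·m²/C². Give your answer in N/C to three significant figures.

E_r ≈ 8.15×10⁻⁶ N/C

Dipole moment p = qd = (2.41×10⁻¹¹ C)(0.00110 m) = 2.651×10⁻¹⁴ C·m.
For a dipole, E_r = (2kp cosθ)/r³.
kp/r³ = (8.99×10⁹)(2.651×10⁻¹⁴)/(2.30)³ = 1.959×10⁻⁵ N/C.
E_r = 2·1.959×10⁻⁵·cos78° = 8.145×10⁻⁶ N/C.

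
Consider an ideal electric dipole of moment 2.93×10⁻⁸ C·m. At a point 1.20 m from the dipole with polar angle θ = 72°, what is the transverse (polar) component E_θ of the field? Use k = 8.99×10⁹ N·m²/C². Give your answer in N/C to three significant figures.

For a dipole, E_θ = (kp sinθ)/r³.
kp/r³ = (8.99×10⁹)(2.93×10⁻⁸)/(1.20)³ = 152.4 N/C.
E_θ = 152.4·sin72° = 145.0 N/C.

E_θ ≈ 145 N/C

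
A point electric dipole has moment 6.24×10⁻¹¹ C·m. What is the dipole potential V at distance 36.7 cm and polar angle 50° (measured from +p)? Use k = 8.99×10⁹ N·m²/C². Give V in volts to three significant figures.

V ≈ 2.68 V

The dipole potential is V = kp cosθ / r².
V = (8.99×10⁹)(6.24×10⁻¹¹)·cos50° / (0.367)² = 2.677 V.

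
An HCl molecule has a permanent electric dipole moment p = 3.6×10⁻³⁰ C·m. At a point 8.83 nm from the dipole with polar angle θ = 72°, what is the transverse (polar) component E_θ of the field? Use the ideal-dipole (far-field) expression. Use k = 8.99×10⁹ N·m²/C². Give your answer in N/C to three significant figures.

E_θ ≈ 4.47×10⁴ N/C

For a dipole, E_θ = (kp sinθ)/r³.
kp/r³ = (8.99×10⁹)(3.60×10⁻³⁰)/(8.83×10⁻⁹)³ = 4.701×10⁴ N/C.
E_θ = 4.701×10⁴·sin72° = 4.471×10⁴ N/C.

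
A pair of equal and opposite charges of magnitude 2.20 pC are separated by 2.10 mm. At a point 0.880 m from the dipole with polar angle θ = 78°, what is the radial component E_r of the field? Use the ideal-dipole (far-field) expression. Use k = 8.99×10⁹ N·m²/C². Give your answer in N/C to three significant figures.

Dipole moment p = qd = (2.20×10⁻¹² C)(0.00210 m) = 4.62×10⁻¹⁵ C·m.
For a dipole, E_r = (2kp cosθ)/r³.
kp/r³ = (8.99×10⁹)(4.62×10⁻¹⁵)/(0.880)³ = 6.095×10⁻⁵ N/C.
E_r = 2·6.095×10⁻⁵·cos78° = 2.534×10⁻⁵ N/C.

E_r ≈ 2.53×10⁻⁵ N/C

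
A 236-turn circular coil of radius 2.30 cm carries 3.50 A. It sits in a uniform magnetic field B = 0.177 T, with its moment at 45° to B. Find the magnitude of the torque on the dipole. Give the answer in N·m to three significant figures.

m = NIA = NIπa² = 236·(3.50)·π·(0.0230)² = 1.373 A·m².
Torque on a magnetic dipole: τ = mB sinθ.
τ = (1.373)(0.177)·sin45° = 0.1718 N·m.

τ ≈ 0.172 N·m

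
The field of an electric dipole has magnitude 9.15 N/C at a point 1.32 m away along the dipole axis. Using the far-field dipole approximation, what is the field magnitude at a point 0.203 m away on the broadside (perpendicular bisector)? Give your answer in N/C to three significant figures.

E ≈ 1260 N/C

Dipole fields scale as 1/r³ in the far field.
The axial field is twice the equatorial field at the same r, so the geometry factor is 1/2.
E₂ = E₁ · (1/2) · (r₁/r₂)³ = 9.15 · 0.5 · (1.32/0.203)³.
(r₁/r₂)³ = (6.502)³ = 274.9.
E₂ ≈ 1258 N/C.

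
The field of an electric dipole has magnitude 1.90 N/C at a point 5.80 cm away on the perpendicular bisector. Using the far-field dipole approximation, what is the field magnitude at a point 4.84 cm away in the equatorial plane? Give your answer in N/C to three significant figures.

Dipole fields scale as 1/r³ in the far field; the geometry is the same at both points.
E₂ = E₁ · (r₁/r₂)³ = 1.90 · (5.80/4.84)³.
(r₁/r₂)³ = (1.198)³ = 1.721.
E₂ ≈ 3.270 N/C.

E ≈ 3.27 N/C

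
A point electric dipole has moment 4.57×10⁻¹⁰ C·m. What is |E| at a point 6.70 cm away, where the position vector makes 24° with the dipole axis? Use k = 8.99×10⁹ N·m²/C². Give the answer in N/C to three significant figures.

At angle θ the dipole field magnitude is E = (kp/r³)·√(1 + 3cos²θ).
kp/r³ = (8.99×10⁹)(4.57×10⁻¹⁰) / (0.0670)³ = 1.366×10⁴ N/C.
√(1 + 3cos²24°) = √(1 + 3·0.8346) = √3.5037 ≈ 1.8718.
E ≈ 1.366×10⁴ × 1.872 = 2.557×10⁴ N/C.

E ≈ 2.56×10⁴ N/C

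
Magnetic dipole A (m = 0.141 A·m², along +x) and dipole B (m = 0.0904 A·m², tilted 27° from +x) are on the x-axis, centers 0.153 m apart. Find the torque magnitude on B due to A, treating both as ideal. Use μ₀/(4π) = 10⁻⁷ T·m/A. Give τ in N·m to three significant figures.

τ ≈ 3.23×10⁻⁷ N·m

Dipole B is on the axis of dipole A, so B₁ there is axial: B₁ = (μ₀/4π)·2m₁/r³ along +x.
B₁ = 2(10⁻⁷)(0.141)/(0.153)³ = 7.874×10⁻⁶ T.
τ = m₂ B₁ sinθ.
τ = (0.0904)(7.874×10⁻⁶)·sin27° = 3.231×10⁻⁷ N·m.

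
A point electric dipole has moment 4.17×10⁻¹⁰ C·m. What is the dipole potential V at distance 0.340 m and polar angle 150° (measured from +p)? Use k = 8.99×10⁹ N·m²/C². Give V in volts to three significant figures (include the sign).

V ≈ -28.1 V

The dipole potential is V = kp cosθ / r².
V = (8.99×10⁹)(4.17×10⁻¹⁰)·cos150° / (0.340)² = -28.08 V.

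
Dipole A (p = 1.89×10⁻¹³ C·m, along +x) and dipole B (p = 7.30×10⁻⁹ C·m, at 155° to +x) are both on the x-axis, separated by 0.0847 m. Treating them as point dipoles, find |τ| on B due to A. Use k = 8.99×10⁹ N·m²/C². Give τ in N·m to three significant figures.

τ ≈ 1.73×10⁻⁸ N·m

The second dipole sits on the axis of the first, so the field there is axial: E₁ = 2kp₁/r³ along +x.
E₁ = 2(8.99×10⁹)(1.89×10⁻¹³)/(0.0847)³ = 5.592 N/C.
Torque on the second dipole: τ = p₂ E₁ sinθ.
τ = (7.30×10⁻⁹)(5.592)·sin155° = 1.725×10⁻⁸ N·m.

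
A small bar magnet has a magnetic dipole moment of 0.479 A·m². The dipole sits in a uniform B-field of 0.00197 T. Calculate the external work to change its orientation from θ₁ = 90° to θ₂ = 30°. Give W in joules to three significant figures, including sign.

W ≈ -8.17×10⁻⁴ J

W_ext = ΔU = −mB cosθ₂ + mB cosθ₁ = mB(cosθ₁ − cosθ₂).
W = (0.479)(0.00197)·(cos90° − cos30°) = (9.436×10⁻⁴)·(-0.8660) = -8.172×10⁻⁴ J.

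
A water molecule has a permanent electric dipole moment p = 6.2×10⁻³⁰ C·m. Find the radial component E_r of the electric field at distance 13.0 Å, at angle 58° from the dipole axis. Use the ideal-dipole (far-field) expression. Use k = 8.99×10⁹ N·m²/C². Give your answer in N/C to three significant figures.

E_r ≈ 2.69×10⁷ N/C

For a dipole, E_r = (2kp cosθ)/r³.
kp/r³ = (8.99×10⁹)(6.20×10⁻³⁰)/(1.30×10⁻⁹)³ = 2.537×10⁷ N/C.
E_r = 2·2.537×10⁷·cos58° = 2.689×10⁷ N/C.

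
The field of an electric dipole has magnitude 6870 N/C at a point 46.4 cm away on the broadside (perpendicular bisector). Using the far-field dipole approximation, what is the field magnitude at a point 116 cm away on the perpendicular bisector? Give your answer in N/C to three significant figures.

Dipole fields scale as 1/r³ in the far field; the geometry is the same at both points.
E₂ = E₁ · (r₁/r₂)³ = 6870 · (46.4/116)³.
(r₁/r₂)³ = (0.4)³ = 0.064.
E₂ ≈ 439.7 N/C.

E ≈ 440 N/C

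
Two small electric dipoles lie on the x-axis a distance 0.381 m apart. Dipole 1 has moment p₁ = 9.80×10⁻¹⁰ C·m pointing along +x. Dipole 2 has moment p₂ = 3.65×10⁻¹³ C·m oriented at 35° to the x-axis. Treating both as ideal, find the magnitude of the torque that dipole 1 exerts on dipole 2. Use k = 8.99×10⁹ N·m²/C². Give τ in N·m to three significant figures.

The second dipole sits on the axis of the first, so the field there is axial: E₁ = 2kp₁/r³ along +x.
E₁ = 2(8.99×10⁹)(9.80×10⁻¹⁰)/(0.381)³ = 318.6 N/C.
Torque on the second dipole: τ = p₂ E₁ sinθ.
τ = (3.65×10⁻¹³)(318.6)·sin35° = 6.670×10⁻¹¹ N·m.

τ ≈ 6.67×10⁻¹¹ N·m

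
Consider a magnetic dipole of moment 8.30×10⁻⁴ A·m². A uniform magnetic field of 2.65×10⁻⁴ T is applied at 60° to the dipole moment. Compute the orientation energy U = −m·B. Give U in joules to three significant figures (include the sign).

U ≈ -1.10×10⁻⁷ J

U = −m·B = −mB cosθ.
U = −(8.30×10⁻⁴)(2.65×10⁻⁴)·cos60° = -1.100×10⁻⁷ J.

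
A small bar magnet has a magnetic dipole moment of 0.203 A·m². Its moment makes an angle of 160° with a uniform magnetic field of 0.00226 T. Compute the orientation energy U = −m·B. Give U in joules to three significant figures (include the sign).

U ≈ 4.31×10⁻⁴ J

U = −m·B = −mB cosθ.
U = −(0.203)(0.00226)·cos160° = 4.311×10⁻⁴ J.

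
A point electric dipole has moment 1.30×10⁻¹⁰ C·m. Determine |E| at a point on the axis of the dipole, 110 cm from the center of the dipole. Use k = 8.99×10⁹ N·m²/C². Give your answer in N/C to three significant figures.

On the dipole axis E = 2kp/r³.
E = 2·(8.99×10⁹)(1.30×10⁻¹⁰) / (1.10)³ = 1.756 N/C.

E ≈ 1.76 N/C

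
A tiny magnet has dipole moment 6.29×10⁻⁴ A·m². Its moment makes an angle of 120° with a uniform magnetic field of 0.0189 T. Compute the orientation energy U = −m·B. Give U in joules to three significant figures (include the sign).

U = −m·B = −mB cosθ.
U = −(6.29×10⁻⁴)(0.0189)·cos120° = 5.944×10⁻⁶ J.

U ≈ 5.94×10⁻⁶ J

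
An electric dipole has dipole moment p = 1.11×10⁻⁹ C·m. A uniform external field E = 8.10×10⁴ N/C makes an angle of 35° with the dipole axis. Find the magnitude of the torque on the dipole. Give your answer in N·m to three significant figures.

τ ≈ 5.16×10⁻⁵ N·m

Torque on an electric dipole: τ = pE sinθ.
τ = (1.11×10⁻⁹)(8.10×10⁴)·sin35° = 5.157×10⁻⁵ N·m.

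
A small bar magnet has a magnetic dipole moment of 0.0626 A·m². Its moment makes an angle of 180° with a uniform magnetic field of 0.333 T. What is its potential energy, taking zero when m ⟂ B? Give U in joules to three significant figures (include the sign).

U ≈ 0.0208 J

U = −m·B = −mB cosθ.
U = −(0.0626)(0.333)·cos180° = 0.02085 J.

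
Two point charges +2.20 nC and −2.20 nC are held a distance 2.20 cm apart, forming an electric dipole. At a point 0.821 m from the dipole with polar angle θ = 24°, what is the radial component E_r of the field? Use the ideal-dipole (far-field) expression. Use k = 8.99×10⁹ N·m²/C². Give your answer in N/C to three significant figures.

E_r ≈ 1.44 N/C

Dipole moment p = qd = (2.20×10⁻⁹ C)(0.0220 m) = 4.84×10⁻¹¹ C·m.
For a dipole, E_r = (2kp cosθ)/r³.
kp/r³ = (8.99×10⁹)(4.84×10⁻¹¹)/(0.821)³ = 0.7863 N/C.
E_r = 2·0.7863·cos24° = 1.437 N/C.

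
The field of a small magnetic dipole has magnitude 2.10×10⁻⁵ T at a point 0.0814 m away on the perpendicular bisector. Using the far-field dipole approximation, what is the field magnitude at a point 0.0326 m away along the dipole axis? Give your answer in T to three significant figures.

B ≈ 6.54×10⁻⁴ T

Dipole fields scale as 1/r³ in the far field.
The axial field is twice the equatorial field at the same r, so the geometry factor is 2/1.
B₂ = B₁ · (2/1) · (r₁/r₂)³ = 2.10×10⁻⁵ · 2 · (0.0814/0.0326)³.
(r₁/r₂)³ = (2.497)³ = 15.57.
B₂ ≈ 6.538×10⁻⁴ T.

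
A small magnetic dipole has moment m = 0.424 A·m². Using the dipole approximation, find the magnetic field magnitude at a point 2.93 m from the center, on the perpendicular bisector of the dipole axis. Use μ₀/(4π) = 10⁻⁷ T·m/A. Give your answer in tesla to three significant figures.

In the equatorial plane B = (μ₀/4π)·m/r³ (half the axial value).
B = (10⁻⁷)·(0.424) / (2.93)³ = 1.686×10⁻⁹ T.

B ≈ 1.69×10⁻⁹ T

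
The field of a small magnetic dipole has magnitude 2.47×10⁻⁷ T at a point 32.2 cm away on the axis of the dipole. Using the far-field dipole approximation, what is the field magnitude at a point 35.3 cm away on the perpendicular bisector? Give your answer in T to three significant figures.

B ≈ 9.37×10⁻⁸ T

Dipole fields scale as 1/r³ in the far field.
The axial field is twice the equatorial field at the same r, so the geometry factor is 1/2.
B₂ = B₁ · (1/2) · (r₁/r₂)³ = 2.47×10⁻⁷ · 0.5 · (32.2/35.3)³.
(r₁/r₂)³ = (0.9122)³ = 0.759.
B₂ ≈ 9.374×10⁻⁸ T.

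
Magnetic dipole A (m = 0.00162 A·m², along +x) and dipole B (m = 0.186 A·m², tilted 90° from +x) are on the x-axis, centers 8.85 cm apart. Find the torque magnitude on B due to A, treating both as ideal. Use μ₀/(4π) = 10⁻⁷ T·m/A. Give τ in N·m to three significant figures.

τ ≈ 8.69×10⁻⁸ N·m

Dipole B is on the axis of dipole A, so B₁ there is axial: B₁ = (μ₀/4π)·2m₁/r³ along +x.
B₁ = 2(10⁻⁷)(0.00162)/(0.0885)³ = 4.674×10⁻⁷ T.
τ = m₂ B₁ sinθ.
τ = (0.186)(4.674×10⁻⁷)·sin90° = 8.694×10⁻⁸ N·m.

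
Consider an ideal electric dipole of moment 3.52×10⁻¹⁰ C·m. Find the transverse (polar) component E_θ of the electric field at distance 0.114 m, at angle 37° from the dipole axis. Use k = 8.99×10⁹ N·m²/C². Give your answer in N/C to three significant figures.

For a dipole, E_θ = (kp sinθ)/r³.
kp/r³ = (8.99×10⁹)(3.52×10⁻¹⁰)/(0.114)³ = 2136 N/C.
E_θ = 2136·sin37° = 1285 N/C.

E_θ ≈ 1290 N/C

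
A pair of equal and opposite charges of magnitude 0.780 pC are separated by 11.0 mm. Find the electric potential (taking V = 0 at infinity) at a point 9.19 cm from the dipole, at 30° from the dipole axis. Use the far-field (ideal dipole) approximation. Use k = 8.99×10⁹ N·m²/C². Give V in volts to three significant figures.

V ≈ 0.00791 V

Dipole moment p = qd = (7.80×10⁻¹³ C)(0.0110 m) = 8.58×10⁻¹⁵ C·m.
The dipole potential is V = kp cosθ / r².
V = (8.99×10⁹)(8.58×10⁻¹⁵)·cos30° / (0.0919)² = 0.007909 V.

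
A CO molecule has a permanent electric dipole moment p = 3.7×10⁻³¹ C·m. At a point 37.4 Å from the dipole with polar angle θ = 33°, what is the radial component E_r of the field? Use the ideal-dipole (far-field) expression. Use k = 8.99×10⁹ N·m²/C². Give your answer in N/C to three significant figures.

E_r ≈ 1.07×10⁵ N/C

For a dipole, E_r = (2kp cosθ)/r³.
kp/r³ = (8.99×10⁹)(3.70×10⁻³¹)/(3.74×10⁻⁹)³ = 6.358×10⁴ N/C.
E_r = 2·6.358×10⁴·cos33° = 1.067×10⁵ N/C.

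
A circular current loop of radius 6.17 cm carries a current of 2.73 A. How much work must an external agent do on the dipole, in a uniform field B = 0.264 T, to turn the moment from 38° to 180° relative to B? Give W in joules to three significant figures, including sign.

Magnetic moment m = IA = Iπa² = (2.73)·π·(0.0617)² = 0.03265 A·m².
W_ext = ΔU = −mB cosθ₂ + mB cosθ₁ = mB(cosθ₁ − cosθ₂).
W = (0.03265)(0.264)·(cos38° − cos180°) = (0.008620)·(+1.7880) = 0.01541 J.

W ≈ 0.0154 J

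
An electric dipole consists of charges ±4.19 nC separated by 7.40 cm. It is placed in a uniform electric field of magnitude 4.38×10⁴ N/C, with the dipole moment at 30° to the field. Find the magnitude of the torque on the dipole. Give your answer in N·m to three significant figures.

Dipole moment p = qd = (4.19×10⁻⁹ C)(0.0740 m) = 3.101×10⁻¹⁰ C·m.
Torque on an electric dipole: τ = pE sinθ.
τ = (3.101×10⁻¹⁰)(4.38×10⁴)·sin30° = 6.791×10⁻⁶ N·m.

τ ≈ 6.79×10⁻⁶ N·m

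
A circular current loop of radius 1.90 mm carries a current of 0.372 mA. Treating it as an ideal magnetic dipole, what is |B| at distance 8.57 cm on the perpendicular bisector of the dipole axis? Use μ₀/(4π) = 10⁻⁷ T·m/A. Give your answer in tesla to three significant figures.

Magnetic moment m = IA = Iπa² = (3.72×10⁻⁴)·π·(0.00190)² = 4.219×10⁻⁹ A·m².
In the equatorial plane B = (μ₀/4π)·m/r³ (half the axial value).
B = (10⁻⁷)·(4.219×10⁻⁹) / (0.0857)³ = 6.703×10⁻¹³ T.

B ≈ 6.70×10⁻¹³ T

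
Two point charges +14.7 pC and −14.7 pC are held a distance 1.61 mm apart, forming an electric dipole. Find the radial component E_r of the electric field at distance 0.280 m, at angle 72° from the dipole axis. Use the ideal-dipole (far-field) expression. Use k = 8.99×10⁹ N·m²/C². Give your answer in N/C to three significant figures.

Dipole moment p = qd = (1.47×10⁻¹¹ C)(0.00161 m) = 2.367×10⁻¹⁴ C·m.
For a dipole, E_r = (2kp cosθ)/r³.
kp/r³ = (8.99×10⁹)(2.367×10⁻¹⁴)/(0.280)³ = 0.009694 N/C.
E_r = 2·0.009694·cos72° = 0.005991 N/C.

E_r ≈ 0.00599 N/C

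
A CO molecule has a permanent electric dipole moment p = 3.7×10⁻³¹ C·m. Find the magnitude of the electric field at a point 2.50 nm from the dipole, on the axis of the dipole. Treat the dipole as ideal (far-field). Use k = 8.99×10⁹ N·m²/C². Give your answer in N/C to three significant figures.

E ≈ 4.26×10⁵ N/C

On the dipole axis E = 2kp/r³.
E = 2·(8.99×10⁹)(3.70×10⁻³¹) / (2.50×10⁻⁹)³ = 4.258×10⁵ N/C.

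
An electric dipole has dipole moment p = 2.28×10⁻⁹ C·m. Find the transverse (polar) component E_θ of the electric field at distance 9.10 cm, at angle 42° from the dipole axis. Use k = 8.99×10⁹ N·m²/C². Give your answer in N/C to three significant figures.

E_θ ≈ 1.82×10⁴ N/C

For a dipole, E_θ = (kp sinθ)/r³.
kp/r³ = (8.99×10⁹)(2.28×10⁻⁹)/(0.0910)³ = 2.720×10⁴ N/C.
E_θ = 2.720×10⁴·sin42° = 1.820×10⁴ N/C.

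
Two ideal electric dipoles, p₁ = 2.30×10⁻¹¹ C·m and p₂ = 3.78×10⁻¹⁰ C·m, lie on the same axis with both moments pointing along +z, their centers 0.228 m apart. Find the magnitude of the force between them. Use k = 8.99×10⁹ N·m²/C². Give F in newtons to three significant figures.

On-axis field of dipole 1 at distance r: E = 2kp₁/r³. Force on dipole 2 is F = p₂·dE/dr (gradient along axis).
dE/dr = −6kp₁/r⁴, so |F| = 6kp₁p₂/r⁴ (attractive for aligned moments).
F = 6(8.99×10⁹)(2.30×10⁻¹¹)(3.78×10⁻¹⁰)/(0.228)⁴ = 1.735×10⁻⁷ N.

F ≈ 1.74×10⁻⁷ N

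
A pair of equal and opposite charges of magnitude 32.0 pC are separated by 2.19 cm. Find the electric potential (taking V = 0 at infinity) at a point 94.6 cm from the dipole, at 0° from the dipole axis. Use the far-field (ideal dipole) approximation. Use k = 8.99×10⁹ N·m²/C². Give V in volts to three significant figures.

V ≈ 0.00704 V

Dipole moment p = qd = (3.20×10⁻¹¹ C)(0.0219 m) = 7.008×10⁻¹³ C·m.
The dipole potential is V = kp cosθ / r².
V = (8.99×10⁹)(7.008×10⁻¹³)·cos0° / (0.946)² = 0.007040 V.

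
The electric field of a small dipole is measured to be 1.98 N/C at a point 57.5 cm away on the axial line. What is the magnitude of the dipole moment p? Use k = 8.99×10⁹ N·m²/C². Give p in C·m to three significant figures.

p ≈ 2.09×10⁻¹¹ C·m

On axis E = 2kp/r³, so p = Er³/(2k).
p = (1.98)·(0.575)³ / (2·8.99×10⁹) = 2.094×10⁻¹¹ C·m.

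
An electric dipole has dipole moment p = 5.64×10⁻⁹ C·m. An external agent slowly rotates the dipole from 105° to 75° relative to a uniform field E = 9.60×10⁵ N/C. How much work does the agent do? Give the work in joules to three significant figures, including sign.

W_ext = ΔU = U(θ₂) − U(θ₁) = −pE cosθ₂ − (−pE cosθ₁) = pE(cosθ₁ − cosθ₂).
W = (5.64×10⁻⁹)(9.60×10⁵)·(cos105° − cos75°) = (0.005414)·(-0.5176) = -0.002803 J.

W ≈ -0.00280 J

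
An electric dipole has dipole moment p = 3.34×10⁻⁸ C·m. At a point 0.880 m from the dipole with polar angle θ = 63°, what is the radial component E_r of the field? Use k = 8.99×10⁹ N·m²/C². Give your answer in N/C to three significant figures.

E_r ≈ 400 N/C

For a dipole, E_r = (2kp cosθ)/r³.
kp/r³ = (8.99×10⁹)(3.34×10⁻⁸)/(0.880)³ = 440.6 N/C.
E_r = 2·440.6·cos63° = 400.1 N/C.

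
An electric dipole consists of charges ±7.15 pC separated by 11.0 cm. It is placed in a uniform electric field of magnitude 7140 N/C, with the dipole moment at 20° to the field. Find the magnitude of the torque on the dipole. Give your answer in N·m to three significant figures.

τ ≈ 1.92×10⁻⁹ N·m

Dipole moment p = qd = (7.15×10⁻¹² C)(0.110 m) = 7.865×10⁻¹³ C·m.
Torque on an electric dipole: τ = pE sinθ.
τ = (7.865×10⁻¹³)(7140)·sin20° = 1.921×10⁻⁹ N·m.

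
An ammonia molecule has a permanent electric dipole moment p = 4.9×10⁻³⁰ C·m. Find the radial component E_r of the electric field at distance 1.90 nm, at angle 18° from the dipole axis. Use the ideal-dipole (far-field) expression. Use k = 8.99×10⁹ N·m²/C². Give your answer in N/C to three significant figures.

For a dipole, E_r = (2kp cosθ)/r³.
kp/r³ = (8.99×10⁹)(4.90×10⁻³⁰)/(1.90×10⁻⁹)³ = 6.422×10⁶ N/C.
E_r = 2·6.422×10⁶·cos18° = 1.222×10⁷ N/C.

E_r ≈ 1.22×10⁷ N/C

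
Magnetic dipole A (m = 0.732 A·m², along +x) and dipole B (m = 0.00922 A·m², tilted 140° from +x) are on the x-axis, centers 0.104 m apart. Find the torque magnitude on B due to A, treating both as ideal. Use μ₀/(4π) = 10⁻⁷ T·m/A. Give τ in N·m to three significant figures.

Dipole B is on the axis of dipole A, so B₁ there is axial: B₁ = (μ₀/4π)·2m₁/r³ along +x.
B₁ = 2(10⁻⁷)(0.732)/(0.104)³ = 1.301×10⁻⁴ T.
τ = m₂ B₁ sinθ.
τ = (0.00922)(1.301×10⁻⁴)·sin140° = 7.713×10⁻⁷ N·m.

τ ≈ 7.71×10⁻⁷ N·m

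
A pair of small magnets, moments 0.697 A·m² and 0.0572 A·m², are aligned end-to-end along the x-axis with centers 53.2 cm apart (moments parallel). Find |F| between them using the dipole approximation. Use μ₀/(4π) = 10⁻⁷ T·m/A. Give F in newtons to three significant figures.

On-axis B of dipole 1: B = (μ₀/4π)·2m₁/r³. Force on dipole 2: F = m₂·dB/dr.
dB/dr = −(μ₀/4π)·6m₁/r⁴, so |F| = (μ₀/4π)·6m₁m₂/r⁴.
F = 6(10⁻⁷)(0.697)(0.0572)/(0.532)⁴ = 2.986×10⁻⁷ N.

F ≈ 2.99×10⁻⁷ N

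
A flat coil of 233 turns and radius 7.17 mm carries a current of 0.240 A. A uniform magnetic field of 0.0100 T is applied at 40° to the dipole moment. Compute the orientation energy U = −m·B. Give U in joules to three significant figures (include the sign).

m = NIA = NIπa² = 233·(0.240)·π·(0.00717)² = 0.009031 A·m².
U = −m·B = −mB cosθ.
U = −(0.009031)(0.0100)·cos40° = -6.918×10⁻⁵ J.

U ≈ -6.92×10⁻⁵ J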